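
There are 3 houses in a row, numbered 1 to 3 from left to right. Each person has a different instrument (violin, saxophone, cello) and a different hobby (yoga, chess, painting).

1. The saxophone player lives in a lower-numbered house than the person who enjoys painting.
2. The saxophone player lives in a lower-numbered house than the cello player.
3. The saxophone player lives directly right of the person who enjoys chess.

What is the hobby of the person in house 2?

From clue 3, the saxophone player must be in house 2.
Clue 3 places the person who enjoys chess in house 1.
House 1's instrument must be violin (nothing else left).
House 3 instrument: only cello fits.
From clue 1, the person who enjoys painting must be in house 3.
House 2's hobby must be yoga (nothing else left).
So: house 1 = violin/chess, house 2 = saxophone/yoga, house 3 = cello/painting.

yoga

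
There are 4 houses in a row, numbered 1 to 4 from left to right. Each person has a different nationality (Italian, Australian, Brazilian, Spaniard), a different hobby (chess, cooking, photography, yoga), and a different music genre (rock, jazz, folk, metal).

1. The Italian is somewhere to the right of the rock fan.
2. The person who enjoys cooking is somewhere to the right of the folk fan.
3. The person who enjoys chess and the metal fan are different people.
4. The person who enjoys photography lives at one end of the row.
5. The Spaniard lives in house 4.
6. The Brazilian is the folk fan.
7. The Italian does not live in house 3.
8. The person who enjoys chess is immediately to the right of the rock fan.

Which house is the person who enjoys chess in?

Clue 5 places the Spaniard in house 4.
Clue 1: the rock fan is in house 1.
The person who enjoys chess is in house 2 (clue 8).
The only nationality still possible for house 2 is Italian.
By clue 6, the Brazilian is in house 3.
From clue 6, the folk fan must be in house 3.
The only nationality still possible for house 1 is Australian.
The only music genre still possible for house 2 is jazz.
House 4 music genre: only metal fits.
From clue 2, the person who enjoys cooking must be in house 4.
House 1 hobby: only photography fits.
The only hobby still possible for house 3 is yoga.
So: house 1 = Australian/photography/rock, house 2 = Italian/chess/jazz, house 3 = Brazilian/yoga/folk, house 4 = Spaniard/cooking/metal.

2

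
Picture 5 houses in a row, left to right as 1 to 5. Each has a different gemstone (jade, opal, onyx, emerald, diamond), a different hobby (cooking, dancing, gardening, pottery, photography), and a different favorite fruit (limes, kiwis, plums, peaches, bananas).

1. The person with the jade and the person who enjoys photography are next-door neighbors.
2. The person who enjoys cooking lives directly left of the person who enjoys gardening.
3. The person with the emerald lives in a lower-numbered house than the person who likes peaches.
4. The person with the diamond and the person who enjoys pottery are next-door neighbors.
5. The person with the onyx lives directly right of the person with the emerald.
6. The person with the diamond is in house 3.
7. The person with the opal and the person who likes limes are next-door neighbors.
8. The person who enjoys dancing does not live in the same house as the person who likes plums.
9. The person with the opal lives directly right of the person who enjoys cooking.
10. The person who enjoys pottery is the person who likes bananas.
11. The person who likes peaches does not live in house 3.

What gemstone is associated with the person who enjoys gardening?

Clue 6: the person with the diamond is in house 3.
The person with the emerald is narrowed to house 1 or 4; consider each.
Placing it in house 4 leads to a contradiction, so it's in house 1.
Clue 5 places the person with the onyx in house 2.
House 1 hobby: only dancing fits.
That leaves pottery as the hobby for house 2.
That leaves kiwis as the favorite fruit for house 1.
Clue 10 places the person who likes bananas in house 2.
The person with the jade is narrowed to house 4 or 5; consider each.
Placing it in house 5 leads to a contradiction, so it's in house 4.
So house 5 gets opal for gemstone.
Clue 7 places the person who likes limes in house 4.
From clue 9, the person who enjoys cooking must be in house 4.
House 3 hobby: only photography fits.
The only hobby still possible for house 5 is gardening.
House 3's favorite fruit must be plums (nothing else left).
So house 5 gets peaches for favorite fruit.
So: house 1 = emerald/dancing/kiwis, house 2 = onyx/pottery/bananas, house 3 = diamond/photography/plums, house 4 = jade/cooking/limes, house 5 = opal/gardening/peaches.

opal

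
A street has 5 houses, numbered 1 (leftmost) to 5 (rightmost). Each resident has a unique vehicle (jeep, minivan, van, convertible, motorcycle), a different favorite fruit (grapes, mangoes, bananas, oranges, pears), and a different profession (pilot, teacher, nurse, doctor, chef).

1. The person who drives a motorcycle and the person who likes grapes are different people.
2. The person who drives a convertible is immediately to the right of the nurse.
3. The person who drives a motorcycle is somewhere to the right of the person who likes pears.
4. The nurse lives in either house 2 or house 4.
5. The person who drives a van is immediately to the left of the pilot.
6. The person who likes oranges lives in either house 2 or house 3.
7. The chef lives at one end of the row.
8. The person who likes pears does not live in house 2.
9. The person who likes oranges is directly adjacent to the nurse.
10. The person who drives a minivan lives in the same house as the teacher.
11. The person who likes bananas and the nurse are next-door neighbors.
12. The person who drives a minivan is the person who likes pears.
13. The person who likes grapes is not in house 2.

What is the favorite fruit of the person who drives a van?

mangoes

From clue 9, the person who likes oranges must be in house 3.
The only favorite fruit still possible for house 2 is mangoes.
The person who drives a convertible is narrowed to house 3 or 5; consider each.
Placing it in house 3 leads to a contradiction, so it's in house 5.
Clue 2: the nurse is in house 4.
The person who likes bananas is in house 5 (clue 11).
Clue 3: the person who likes pears is in house 1.
From clue 10, the person who drives a minivan must be in house 1.
House 4 favorite fruit: only grapes fits.
That leaves teacher as the profession for house 1.
House 5 profession: only chef fits.
From clue 5, the person who drives a van must be in house 2.
Clue 5 places the pilot in house 3.
So house 3 gets motorcycle for vehicle.
The only vehicle still possible for house 4 is jeep.
That leaves doctor as the profession for house 2.
So: house 1 = minivan/pears/teacher, house 2 = van/mangoes/doctor, house 3 = motorcycle/oranges/pilot, house 4 = jeep/grapes/nurse, house 5 = convertible/bananas/chef.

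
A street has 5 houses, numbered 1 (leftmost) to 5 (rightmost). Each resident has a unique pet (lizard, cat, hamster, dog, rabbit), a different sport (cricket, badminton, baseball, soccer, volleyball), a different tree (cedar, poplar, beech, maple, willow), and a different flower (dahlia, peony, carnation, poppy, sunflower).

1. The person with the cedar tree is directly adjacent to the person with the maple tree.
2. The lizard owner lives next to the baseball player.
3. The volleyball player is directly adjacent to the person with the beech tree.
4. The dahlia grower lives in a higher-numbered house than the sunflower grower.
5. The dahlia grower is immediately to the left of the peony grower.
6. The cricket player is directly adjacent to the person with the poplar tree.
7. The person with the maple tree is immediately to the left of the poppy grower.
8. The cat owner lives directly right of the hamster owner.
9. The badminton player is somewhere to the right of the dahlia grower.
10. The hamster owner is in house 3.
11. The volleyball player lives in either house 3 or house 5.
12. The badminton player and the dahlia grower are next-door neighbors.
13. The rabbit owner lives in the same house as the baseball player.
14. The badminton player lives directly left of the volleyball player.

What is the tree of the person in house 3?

By clue 10, the hamster owner is in house 3.
From clue 14, the badminton player must be in house 4.
By clue 14, the volleyball player is in house 5.
From clue 3, the person with the beech tree must be in house 4.
By clue 8, the cat owner is in house 4.
Clue 12: the dahlia grower is in house 3.
So house 5 gets dog for pet.
Clue 5: the peony grower is in house 4.
That leaves willow as the tree for house 5.
That leaves sunflower as the flower for house 1.
That leaves poppy as the flower for house 2.
The only flower still possible for house 5 is carnation.
The person with the cedar tree is in house 2 (clue 1).
By clue 7, the person with the maple tree is in house 1.
So house 3 gets poplar for tree.
From clue 6, the cricket player must be in house 2.
House 1 sport: only baseball fits.
The only sport still possible for house 3 is soccer.
Clue 2: the lizard owner is in house 2.
Clue 13: the rabbit owner is in house 1.
So: house 1 = rabbit/baseball/maple/sunflower, house 2 = lizard/cricket/cedar/poppy, house 3 = hamster/soccer/poplar/dahlia, house 4 = cat/badminton/beech/peony, house 5 = dog/volleyball/willow/carnation.

poplar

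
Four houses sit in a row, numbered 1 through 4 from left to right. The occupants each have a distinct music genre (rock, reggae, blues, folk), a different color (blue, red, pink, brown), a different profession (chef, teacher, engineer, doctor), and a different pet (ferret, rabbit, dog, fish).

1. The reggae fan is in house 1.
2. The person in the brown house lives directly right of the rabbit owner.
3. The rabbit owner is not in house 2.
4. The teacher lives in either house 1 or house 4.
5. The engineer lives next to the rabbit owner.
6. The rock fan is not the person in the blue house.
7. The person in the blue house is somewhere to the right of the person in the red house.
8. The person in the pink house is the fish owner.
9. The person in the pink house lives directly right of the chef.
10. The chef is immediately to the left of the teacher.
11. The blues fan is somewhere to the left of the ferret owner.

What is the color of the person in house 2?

brown

The reggae fan is in house 1 (clue 1).
The chef is in house 3 (clue 10).
From clue 10, the teacher must be in house 4.
So house 1 gets red for color.
House 1 profession: only doctor fits.
House 2's profession must be engineer (nothing else left).
From clue 9, the person in the pink house must be in house 4.
The only color still possible for house 2 is brown.
The only color still possible for house 3 is blue.
Clue 2: the rabbit owner is in house 1.
Clue 8: the fish owner is in house 4.
The only pet still possible for house 2 is dog.
House 3 pet: only ferret fits.
Clue 11 places the blues fan in house 2.
So house 3 gets folk for music genre.
House 4's music genre must be rock (nothing else left).
So: house 1 = reggae/red/doctor/rabbit, house 2 = blues/brown/engineer/dog, house 3 = folk/blue/chef/ferret, house 4 = rock/pink/teacher/fish.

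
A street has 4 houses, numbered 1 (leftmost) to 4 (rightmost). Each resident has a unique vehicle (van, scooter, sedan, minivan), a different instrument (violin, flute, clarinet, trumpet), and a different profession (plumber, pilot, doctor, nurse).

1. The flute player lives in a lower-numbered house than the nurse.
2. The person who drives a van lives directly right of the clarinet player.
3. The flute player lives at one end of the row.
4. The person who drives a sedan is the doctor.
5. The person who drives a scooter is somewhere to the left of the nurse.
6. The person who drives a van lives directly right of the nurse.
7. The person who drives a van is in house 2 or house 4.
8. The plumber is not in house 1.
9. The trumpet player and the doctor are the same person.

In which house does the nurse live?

3

The flute player is in house 1 (clue 3).
The person who drives a van is in house 4 (clue 7).
By clue 2, the clarinet player is in house 3.
The nurse is in house 3 (clue 6).
The only instrument still possible for house 2 is trumpet.
So house 4 gets violin for instrument.
House 1's profession must be pilot (nothing else left).
The only profession still possible for house 4 is plumber.
Clue 4: the person who drives a sedan is in house 2.
The only vehicle still possible for house 3 is minivan.
House 2 profession: only doctor fits.
House 1's vehicle must be scooter (nothing else left).
So: house 1 = scooter/flute/pilot, house 2 = sedan/trumpet/doctor, house 3 = minivan/clarinet/nurse, house 4 = van/violin/plumber.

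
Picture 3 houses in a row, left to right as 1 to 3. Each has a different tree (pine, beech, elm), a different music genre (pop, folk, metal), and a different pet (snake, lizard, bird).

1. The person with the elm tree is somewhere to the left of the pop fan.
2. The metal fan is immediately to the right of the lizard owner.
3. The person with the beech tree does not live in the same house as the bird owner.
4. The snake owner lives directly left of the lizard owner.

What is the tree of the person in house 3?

Clue 4 places the snake owner in house 1.
Clue 4 places the lizard owner in house 2.
The only music genre still possible for house 1 is folk.
The only pet still possible for house 3 is bird.
The metal fan is in house 3 (clue 2).
So house 3 gets pine for tree.
That leaves pop as the music genre for house 2.
Clue 1: the person with the elm tree is in house 1.
House 2's tree must be beech (nothing else left).
So: house 1 = elm/folk/snake, house 2 = beech/pop/lizard, house 3 = pine/metal/bird.

pine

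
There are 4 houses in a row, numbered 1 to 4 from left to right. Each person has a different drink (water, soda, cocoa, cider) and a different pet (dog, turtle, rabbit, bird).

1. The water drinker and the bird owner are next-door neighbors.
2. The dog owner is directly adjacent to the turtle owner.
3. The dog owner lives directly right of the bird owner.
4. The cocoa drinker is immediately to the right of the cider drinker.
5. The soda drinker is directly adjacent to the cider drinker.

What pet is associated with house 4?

turtle

The cider drinker is narrowed to house 1 or 2 or 3; consider each.
Placing it in house 1 and house 2 leads to a contradiction, so it's in house 3.
Clue 4 places the cocoa drinker in house 4.
The only drink still possible for house 1 is water.
House 2's drink must be soda (nothing else left).
Clue 1 places the bird owner in house 2.
Clue 3: the dog owner is in house 3.
Clue 2: the turtle owner is in house 4.
So house 1 gets rabbit for pet.
So: house 1 = water/rabbit, house 2 = soda/bird, house 3 = cider/dog, house 4 = cocoa/turtle.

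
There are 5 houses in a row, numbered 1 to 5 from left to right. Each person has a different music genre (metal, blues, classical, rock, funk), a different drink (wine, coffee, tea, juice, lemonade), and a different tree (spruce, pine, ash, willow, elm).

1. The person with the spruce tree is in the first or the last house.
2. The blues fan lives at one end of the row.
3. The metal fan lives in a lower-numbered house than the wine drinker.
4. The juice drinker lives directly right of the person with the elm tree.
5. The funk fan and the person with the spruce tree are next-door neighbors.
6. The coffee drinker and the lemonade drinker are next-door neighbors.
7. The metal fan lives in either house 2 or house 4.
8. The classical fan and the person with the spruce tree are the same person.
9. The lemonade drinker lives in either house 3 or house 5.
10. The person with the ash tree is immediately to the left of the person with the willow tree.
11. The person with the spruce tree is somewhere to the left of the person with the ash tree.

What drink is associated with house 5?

wine

Clue 11 places the person with the spruce tree in house 1.
So house 3 gets rock for music genre.
From clue 5, the funk fan must be in house 2.
From clue 8, the classical fan must be in house 1.
House 4 music genre: only metal fits.
The only music genre still possible for house 5 is blues.
That leaves tea as the drink for house 1.
House 2's drink must be coffee (nothing else left).
Clue 3: the wine drinker is in house 5.
From clue 6, the lemonade drinker must be in house 3.
House 4's drink must be juice (nothing else left).
By clue 4, the person with the elm tree is in house 3.
Clue 10 places the person with the ash tree in house 4.
Clue 10: the person with the willow tree is in house 5.
The only tree still possible for house 2 is pine.
So: house 1 = classical/tea/spruce, house 2 = funk/coffee/pine, house 3 = rock/lemonade/elm, house 4 = metal/juice/ash, house 5 = blues/wine/willow.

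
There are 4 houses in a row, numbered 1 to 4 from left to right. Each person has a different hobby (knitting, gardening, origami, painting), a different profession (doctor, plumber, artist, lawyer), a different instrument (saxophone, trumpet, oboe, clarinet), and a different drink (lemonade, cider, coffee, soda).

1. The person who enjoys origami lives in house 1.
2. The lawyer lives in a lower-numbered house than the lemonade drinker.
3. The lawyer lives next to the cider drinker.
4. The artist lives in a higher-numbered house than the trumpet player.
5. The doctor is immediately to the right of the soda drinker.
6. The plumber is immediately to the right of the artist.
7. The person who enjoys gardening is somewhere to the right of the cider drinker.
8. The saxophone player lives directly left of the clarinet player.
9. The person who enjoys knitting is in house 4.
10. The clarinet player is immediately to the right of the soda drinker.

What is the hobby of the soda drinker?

By clue 1, the person who enjoys origami is in house 1.
Clue 9 places the person who enjoys knitting in house 4.
So house 1 gets lawyer for profession.
By clue 3, the cider drinker is in house 2.
Clue 7: the person who enjoys gardening is in house 3.
House 2 hobby: only painting fits.
The artist is narrowed to house 2 or 3; consider each.
Placing it in house 3 leads to a contradiction, so it's in house 2.
By clue 4, the trumpet player is in house 1.
By clue 6, the plumber is in house 3.
That leaves doctor as the profession for house 4.
By clue 5, the soda drinker is in house 3.
From clue 8, the clarinet player must be in house 4.
The only instrument still possible for house 2 is oboe.
So house 3 gets saxophone for instrument.
The only drink still possible for house 1 is coffee.
So house 4 gets lemonade for drink.
So: house 1 = origami/lawyer/trumpet/coffee, house 2 = painting/artist/oboe/cider, house 3 = gardening/plumber/saxophone/soda, house 4 = knitting/doctor/clarinet/lemonade.

gardening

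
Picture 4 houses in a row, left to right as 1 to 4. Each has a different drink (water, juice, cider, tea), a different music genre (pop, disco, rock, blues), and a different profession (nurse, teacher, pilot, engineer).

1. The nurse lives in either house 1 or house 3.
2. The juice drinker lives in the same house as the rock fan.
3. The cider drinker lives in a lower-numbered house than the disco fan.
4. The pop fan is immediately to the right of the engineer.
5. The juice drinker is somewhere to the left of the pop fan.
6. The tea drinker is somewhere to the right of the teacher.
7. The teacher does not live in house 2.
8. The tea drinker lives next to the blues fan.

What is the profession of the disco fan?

pilot

So house 4 gets pilot for profession.
House 2's profession must be engineer (nothing else left).
From clue 4, the pop fan must be in house 3.
House 4's drink must be water (nothing else left).
Clue 6 places the teacher in house 1.
House 3's profession must be nurse (nothing else left).
The juice drinker is narrowed to house 1 or 2; consider each.
Placing it in house 2 leads to a contradiction, so it's in house 1.
By clue 2, the rock fan is in house 1.
By clue 3, the disco fan is in house 4.
The tea drinker is in house 3 (clue 8).
House 2 drink: only cider fits.
The only music genre still possible for house 2 is blues.
So: house 1 = juice/rock/teacher, house 2 = cider/blues/engineer, house 3 = tea/pop/nurse, house 4 = water/disco/pilot.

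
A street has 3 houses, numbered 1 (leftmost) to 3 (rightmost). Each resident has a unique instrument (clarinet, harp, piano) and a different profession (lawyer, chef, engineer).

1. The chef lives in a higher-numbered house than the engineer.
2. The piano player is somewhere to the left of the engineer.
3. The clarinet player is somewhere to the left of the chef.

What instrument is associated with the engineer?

Clue 2: the piano player is in house 1.
The engineer is in house 2 (clue 2).
That leaves harp as the instrument for house 3.
House 1's profession must be lawyer (nothing else left).
The only profession still possible for house 3 is chef.
So house 2 gets clarinet for instrument.
So: house 1 = piano/lawyer, house 2 = clarinet/engineer, house 3 = harp/chef.

clarinet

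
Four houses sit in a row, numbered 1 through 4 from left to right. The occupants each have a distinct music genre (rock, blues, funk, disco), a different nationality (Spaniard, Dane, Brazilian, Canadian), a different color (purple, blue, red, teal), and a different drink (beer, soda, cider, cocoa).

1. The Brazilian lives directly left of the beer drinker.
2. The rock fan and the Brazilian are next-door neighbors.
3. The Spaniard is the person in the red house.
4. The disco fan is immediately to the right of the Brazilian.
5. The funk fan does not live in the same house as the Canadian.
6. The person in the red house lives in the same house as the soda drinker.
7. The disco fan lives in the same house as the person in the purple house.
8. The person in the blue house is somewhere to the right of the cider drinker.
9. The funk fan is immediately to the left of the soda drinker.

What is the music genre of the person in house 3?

blues

That leaves teal as the color for house 1.
The disco fan is narrowed to house 2 or 3 or 4; consider each.
Placing it in house 2 and house 3 leads to a contradiction, so it's in house 4.
The Brazilian is in house 3 (clue 4).
Clue 7: the person in the purple house is in house 4.
The beer drinker is in house 4 (clue 1).
From clue 2, the rock fan must be in house 2.
From clue 3, the Spaniard must be in house 2.
Clue 3 places the person in the red house in house 2.
Clue 6: the soda drinker is in house 2.
Clue 9 places the funk fan in house 1.
House 3's music genre must be blues (nothing else left).
House 3's color must be blue (nothing else left).
The only drink still possible for house 1 is cider.
House 3 drink: only cocoa fits.
The Canadian is in house 4 (clue 5).
The only nationality still possible for house 1 is Dane.
So: house 1 = funk/Dane/teal/cider, house 2 = rock/Spaniard/red/soda, house 3 = blues/Brazilian/blue/cocoa, house 4 = disco/Canadian/purple/beer.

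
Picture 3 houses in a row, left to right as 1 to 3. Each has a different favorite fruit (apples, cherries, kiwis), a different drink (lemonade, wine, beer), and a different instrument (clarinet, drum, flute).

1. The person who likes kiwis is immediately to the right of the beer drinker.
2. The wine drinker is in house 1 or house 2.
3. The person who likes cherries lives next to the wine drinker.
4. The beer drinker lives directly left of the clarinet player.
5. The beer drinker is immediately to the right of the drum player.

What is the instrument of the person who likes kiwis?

clarinet

Clue 5 places the beer drinker in house 2.
By clue 5, the drum player is in house 1.
The only drink still possible for house 3 is lemonade.
The person who likes kiwis is in house 3 (clue 1).
The person who likes cherries is in house 2 (clue 3).
The clarinet player is in house 3 (clue 4).
So house 1 gets apples for favorite fruit.
That leaves wine as the drink for house 1.
The only instrument still possible for house 2 is flute.
So: house 1 = apples/wine/drum, house 2 = cherries/beer/flute, house 3 = kiwis/lemonade/clarinet.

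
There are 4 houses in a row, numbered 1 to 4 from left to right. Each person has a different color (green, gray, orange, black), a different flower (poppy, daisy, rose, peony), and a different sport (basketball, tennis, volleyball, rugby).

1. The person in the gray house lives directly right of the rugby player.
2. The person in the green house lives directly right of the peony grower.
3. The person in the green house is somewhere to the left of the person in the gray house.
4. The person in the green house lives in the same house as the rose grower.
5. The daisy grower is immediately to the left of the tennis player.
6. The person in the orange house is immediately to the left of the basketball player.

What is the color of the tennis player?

So house 4 gets poppy for flower.
That leaves volleyball as the sport for house 1.
The person in the gray house is narrowed to house 3 or 4; consider each.
Placing it in house 3 leads to a contradiction, so it's in house 4.
By clue 1, the rugby player is in house 3.
The person in the green house is narrowed to house 2 or 3; consider each.
Placing it in house 3 leads to a contradiction, so it's in house 2.
From clue 2, the peony grower must be in house 1.
Clue 4 places the rose grower in house 2.
That leaves daisy as the flower for house 3.
Clue 5 places the tennis player in house 4.
House 2's sport must be basketball (nothing else left).
From clue 6, the person in the orange house must be in house 1.
House 3's color must be black (nothing else left).
So: house 1 = orange/peony/volleyball, house 2 = green/rose/basketball, house 3 = black/daisy/rugby, house 4 = gray/poppy/tennis.

gray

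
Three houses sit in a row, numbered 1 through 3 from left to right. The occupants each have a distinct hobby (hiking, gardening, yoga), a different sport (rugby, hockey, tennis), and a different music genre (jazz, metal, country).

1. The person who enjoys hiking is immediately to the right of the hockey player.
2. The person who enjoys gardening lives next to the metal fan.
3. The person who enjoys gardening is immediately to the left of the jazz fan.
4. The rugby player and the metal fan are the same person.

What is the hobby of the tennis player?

The person who enjoys gardening is narrowed to house 1 or 2; consider each.
Placing it in house 1 leads to a contradiction, so it's in house 2.
Clue 3: the jazz fan is in house 3.
So house 1 gets yoga for hobby.
So house 3 gets hiking for hobby.
So house 1 gets metal for music genre.
The only music genre still possible for house 2 is country.
Clue 1: the hockey player is in house 2.
From clue 4, the rugby player must be in house 1.
The only sport still possible for house 3 is tennis.
So: house 1 = yoga/rugby/metal, house 2 = gardening/hockey/country, house 3 = hiking/tennis/jazz.

hiking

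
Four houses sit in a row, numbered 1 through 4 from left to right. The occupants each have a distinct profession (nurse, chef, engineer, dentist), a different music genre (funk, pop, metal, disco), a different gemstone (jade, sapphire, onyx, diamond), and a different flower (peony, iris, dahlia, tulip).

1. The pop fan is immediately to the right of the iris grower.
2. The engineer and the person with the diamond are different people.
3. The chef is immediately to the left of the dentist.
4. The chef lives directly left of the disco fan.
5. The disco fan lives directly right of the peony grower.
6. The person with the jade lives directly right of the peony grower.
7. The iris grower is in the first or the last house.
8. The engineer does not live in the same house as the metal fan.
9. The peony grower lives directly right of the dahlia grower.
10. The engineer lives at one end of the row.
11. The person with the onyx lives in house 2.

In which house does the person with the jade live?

From clue 7, the iris grower must be in house 1.
From clue 11, the person with the onyx must be in house 2.
House 2's flower must be dahlia (nothing else left).
House 4's flower must be tulip (nothing else left).
The pop fan is in house 2 (clue 1).
Clue 5: the disco fan is in house 4.
By clue 6, the person with the jade is in house 4.
So house 3 gets peony for flower.
Clue 4 places the chef in house 3.
Clue 3: the dentist is in house 4.
House 2's profession must be nurse (nothing else left).
Clue 2: the person with the diamond is in house 3.
The metal fan is in house 3 (clue 8).
That leaves engineer as the profession for house 1.
The only music genre still possible for house 1 is funk.
House 1's gemstone must be sapphire (nothing else left).
So: house 1 = engineer/funk/sapphire/iris, house 2 = nurse/pop/onyx/dahlia, house 3 = chef/metal/diamond/peony, house 4 = dentist/disco/jade/tulip.

4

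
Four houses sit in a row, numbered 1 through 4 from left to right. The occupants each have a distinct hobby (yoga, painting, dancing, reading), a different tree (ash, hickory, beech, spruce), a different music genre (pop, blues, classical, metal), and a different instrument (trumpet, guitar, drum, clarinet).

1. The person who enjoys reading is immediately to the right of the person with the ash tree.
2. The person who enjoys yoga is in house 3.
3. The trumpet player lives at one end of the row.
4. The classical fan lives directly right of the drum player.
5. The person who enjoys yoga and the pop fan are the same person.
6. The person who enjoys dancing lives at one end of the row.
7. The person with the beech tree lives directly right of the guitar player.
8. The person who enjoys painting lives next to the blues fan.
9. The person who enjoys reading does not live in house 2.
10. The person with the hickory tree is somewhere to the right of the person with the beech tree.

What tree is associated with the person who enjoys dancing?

spruce

Clue 2: the person who enjoys yoga is in house 3.
The pop fan is in house 3 (clue 5).
That leaves painting as the hobby for house 2.
The only hobby still possible for house 4 is reading.
The person with the ash tree is in house 3 (clue 1).
The blues fan is in house 1 (clue 8).
House 1's hobby must be dancing (nothing else left).
The only tree still possible for house 1 is spruce.
House 2 tree: only beech fits.
The only tree still possible for house 4 is hickory.
By clue 7, the guitar player is in house 1.
That leaves clarinet as the instrument for house 2.
House 3's instrument must be drum (nothing else left).
House 4 instrument: only trumpet fits.
Clue 4: the classical fan is in house 4.
The only music genre still possible for house 2 is metal.
So: house 1 = dancing/spruce/blues/guitar, house 2 = painting/beech/metal/clarinet, house 3 = yoga/ash/pop/drum, house 4 = reading/hickory/classical/trumpet.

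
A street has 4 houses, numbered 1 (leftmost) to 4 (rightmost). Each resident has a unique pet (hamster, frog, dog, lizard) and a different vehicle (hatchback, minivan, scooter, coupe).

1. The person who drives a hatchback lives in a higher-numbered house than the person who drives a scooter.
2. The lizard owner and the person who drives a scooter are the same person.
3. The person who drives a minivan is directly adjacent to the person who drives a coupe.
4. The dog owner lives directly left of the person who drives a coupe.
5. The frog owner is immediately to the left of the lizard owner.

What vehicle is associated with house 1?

So house 4 gets hamster for pet.
So house 1 gets minivan for vehicle.
Clue 3: the person who drives a coupe is in house 2.
The dog owner is in house 1 (clue 4).
House 3 pet: only lizard fits.
So house 4 gets hatchback for vehicle.
The only pet still possible for house 2 is frog.
House 3 vehicle: only scooter fits.
So: house 1 = dog/minivan, house 2 = frog/coupe, house 3 = lizard/scooter, house 4 = hamster/hatchback.

minivan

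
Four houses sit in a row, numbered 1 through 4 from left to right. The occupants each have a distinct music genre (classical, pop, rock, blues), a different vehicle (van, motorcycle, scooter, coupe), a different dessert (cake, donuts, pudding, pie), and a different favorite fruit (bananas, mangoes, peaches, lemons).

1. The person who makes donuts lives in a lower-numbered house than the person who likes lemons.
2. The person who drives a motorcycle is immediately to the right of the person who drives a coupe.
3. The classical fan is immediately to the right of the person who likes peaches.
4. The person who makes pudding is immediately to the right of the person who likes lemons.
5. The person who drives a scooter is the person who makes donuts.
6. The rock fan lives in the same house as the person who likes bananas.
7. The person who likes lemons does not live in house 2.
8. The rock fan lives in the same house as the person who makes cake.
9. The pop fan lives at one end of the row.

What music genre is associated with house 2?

From clue 7, the person who likes lemons must be in house 3.
The person who makes pudding is in house 4 (clue 4).
So house 3 gets pie for dessert.
So house 4 gets mangoes for favorite fruit.
The classical fan is narrowed to house 2 or 3; consider each.
Placing it in house 2 leads to a contradiction, so it's in house 3.
From clue 3, the person who likes peaches must be in house 2.
House 1's favorite fruit must be bananas (nothing else left).
Clue 6: the rock fan is in house 1.
Clue 8 places the person who makes cake in house 1.
House 2 music genre: only blues fits.
House 4's music genre must be pop (nothing else left).
The only dessert still possible for house 2 is donuts.
From clue 5, the person who drives a scooter must be in house 2.
Clue 2 places the person who drives a motorcycle in house 4.
The person who drives a coupe is in house 3 (clue 2).
House 1 vehicle: only van fits.
So: house 1 = rock/van/cake/bananas, house 2 = blues/scooter/donuts/peaches, house 3 = classical/coupe/pie/lemons, house 4 = pop/motorcycle/pudding/mangoes.

blues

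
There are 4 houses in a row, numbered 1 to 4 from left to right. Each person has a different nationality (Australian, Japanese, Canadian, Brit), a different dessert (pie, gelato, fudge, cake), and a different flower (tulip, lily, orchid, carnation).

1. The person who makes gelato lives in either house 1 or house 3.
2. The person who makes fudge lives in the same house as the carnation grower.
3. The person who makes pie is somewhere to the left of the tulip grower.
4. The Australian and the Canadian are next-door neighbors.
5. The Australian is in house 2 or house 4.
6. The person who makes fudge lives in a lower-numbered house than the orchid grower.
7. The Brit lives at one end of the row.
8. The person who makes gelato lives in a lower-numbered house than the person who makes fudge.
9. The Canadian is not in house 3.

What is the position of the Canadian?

By clue 8, the person who makes gelato is in house 1.
The only nationality still possible for house 3 is Japanese.
The only dessert still possible for house 4 is cake.
Clue 4: the Australian is in house 2.
From clue 4, the Canadian must be in house 1.
That leaves Brit as the nationality for house 4.
The only flower still possible for house 1 is lily.
So house 2 gets carnation for flower.
The person who makes fudge is in house 2 (clue 2).
House 3's dessert must be pie (nothing else left).
Clue 3: the tulip grower is in house 4.
So house 3 gets orchid for flower.
So: house 1 = Canadian/gelato/lily, house 2 = Australian/fudge/carnation, house 3 = Japanese/pie/orchid, house 4 = Brit/cake/tulip.

1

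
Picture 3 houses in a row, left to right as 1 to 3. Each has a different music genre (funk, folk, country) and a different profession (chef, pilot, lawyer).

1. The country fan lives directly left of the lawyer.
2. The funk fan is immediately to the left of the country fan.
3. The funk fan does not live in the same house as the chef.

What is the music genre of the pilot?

funk

Clue 2 places the funk fan in house 1.
Clue 2 places the country fan in house 2.
House 3 music genre: only folk fits.
House 1's profession must be pilot (nothing else left).
From clue 1, the lawyer must be in house 3.
The only profession still possible for house 2 is chef.
So: house 1 = funk/pilot, house 2 = country/chef, house 3 = folk/lawyer.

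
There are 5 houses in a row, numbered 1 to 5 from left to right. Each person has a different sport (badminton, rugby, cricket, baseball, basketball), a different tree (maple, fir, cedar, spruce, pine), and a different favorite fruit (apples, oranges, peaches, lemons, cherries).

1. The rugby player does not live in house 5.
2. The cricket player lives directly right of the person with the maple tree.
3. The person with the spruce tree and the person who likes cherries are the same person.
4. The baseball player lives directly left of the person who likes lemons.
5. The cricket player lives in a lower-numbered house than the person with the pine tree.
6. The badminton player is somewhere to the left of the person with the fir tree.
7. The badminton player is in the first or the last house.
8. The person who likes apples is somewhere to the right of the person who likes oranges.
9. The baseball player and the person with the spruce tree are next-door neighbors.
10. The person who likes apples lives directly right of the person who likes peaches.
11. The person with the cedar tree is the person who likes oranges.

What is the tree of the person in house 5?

pine

Clue 7: the badminton player is in house 1.
The only sport still possible for house 5 is basketball.
The baseball player is narrowed to house 2 or 3 or 4; consider each.
Placing it in house 3 and house 4 leads to a contradiction, so it's in house 2.
By clue 4, the person who likes lemons is in house 3.
Clue 3: the person with the spruce tree is in house 1.
From clue 3, the person who likes cherries must be in house 1.
House 5 favorite fruit: only apples fits.
The only favorite fruit still possible for house 2 is oranges.
House 4 favorite fruit: only peaches fits.
Clue 11 places the person with the cedar tree in house 2.
Clue 2: the cricket player is in house 4.
Clue 5: the person with the pine tree is in house 5.
The only sport still possible for house 3 is rugby.
House 3 tree: only maple fits.
House 4's tree must be fir (nothing else left).
So: house 1 = badminton/spruce/cherries, house 2 = baseball/cedar/oranges, house 3 = rugby/maple/lemons, house 4 = cricket/fir/peaches, house 5 = basketball/pine/apples.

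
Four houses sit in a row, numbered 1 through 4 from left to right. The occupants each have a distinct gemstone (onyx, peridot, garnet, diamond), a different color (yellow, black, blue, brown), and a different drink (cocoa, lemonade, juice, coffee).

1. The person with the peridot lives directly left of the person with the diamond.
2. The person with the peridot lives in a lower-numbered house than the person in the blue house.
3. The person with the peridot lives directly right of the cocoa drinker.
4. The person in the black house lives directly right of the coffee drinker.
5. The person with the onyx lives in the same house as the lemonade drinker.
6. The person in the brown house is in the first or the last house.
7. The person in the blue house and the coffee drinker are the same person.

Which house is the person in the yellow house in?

2

By clue 2, the person with the peridot is in house 2.
From clue 2, the person in the blue house must be in house 3.
By clue 3, the cocoa drinker is in house 1.
Clue 7 places the coffee drinker in house 3.
House 2's color must be yellow (nothing else left).
Clue 1 places the person with the diamond in house 3.
Clue 5: the person with the onyx is in house 4.
The lemonade drinker is in house 4 (clue 5).
House 1's gemstone must be garnet (nothing else left).
The only color still possible for house 1 is brown.
House 4 color: only black fits.
House 2's drink must be juice (nothing else left).
So: house 1 = garnet/brown/cocoa, house 2 = peridot/yellow/juice, house 3 = diamond/blue/coffee, house 4 = onyx/black/lemonade.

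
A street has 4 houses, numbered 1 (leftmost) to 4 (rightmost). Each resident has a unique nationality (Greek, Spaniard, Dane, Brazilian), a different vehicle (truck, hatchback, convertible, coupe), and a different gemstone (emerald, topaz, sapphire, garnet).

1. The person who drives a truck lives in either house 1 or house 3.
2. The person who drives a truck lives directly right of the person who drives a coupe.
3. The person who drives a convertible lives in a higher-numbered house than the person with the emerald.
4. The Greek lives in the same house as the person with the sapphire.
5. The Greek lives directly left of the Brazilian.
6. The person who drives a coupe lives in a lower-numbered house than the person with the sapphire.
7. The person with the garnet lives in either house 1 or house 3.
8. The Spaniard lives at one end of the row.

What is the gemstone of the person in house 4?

The person who drives a truck is in house 3 (clue 2).
Clue 2: the person who drives a coupe is in house 2.
The only vehicle still possible for house 1 is hatchback.
House 4 vehicle: only convertible fits.
The Greek is in house 3 (clue 4).
By clue 4, the person with the sapphire is in house 3.
The Brazilian is in house 4 (clue 5).
So house 2 gets Dane for nationality.
The only gemstone still possible for house 1 is garnet.
House 4 gemstone: only topaz fits.
House 1's nationality must be Spaniard (nothing else left).
That leaves emerald as the gemstone for house 2.
So: house 1 = Spaniard/hatchback/garnet, house 2 = Dane/coupe/emerald, house 3 = Greek/truck/sapphire, house 4 = Brazilian/convertible/topaz.

topaz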